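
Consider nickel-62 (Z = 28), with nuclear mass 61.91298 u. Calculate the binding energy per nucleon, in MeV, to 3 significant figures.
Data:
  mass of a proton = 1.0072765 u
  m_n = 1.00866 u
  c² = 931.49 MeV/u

8.79 MeV/nucleon

Mass of separated nucleons = 28(1.0072765) + 34(1.00866) = 28.2037420 + 34.29444 = 62.4981820 u
The mass defect is 62.4981820 − 61.91298 = 0.5852020 u.
Converting to energy: 0.5852020 u × 931.49 MeV/u = 545.110 MeV
Dividing by A = 62 gives 8.792 MeV per nucleon.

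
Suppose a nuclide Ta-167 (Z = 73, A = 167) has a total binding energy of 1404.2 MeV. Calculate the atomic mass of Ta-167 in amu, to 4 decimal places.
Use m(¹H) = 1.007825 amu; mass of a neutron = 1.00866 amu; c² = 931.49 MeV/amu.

166.8778 amu

Mass defect = 1404.2 MeV / (931.49 MeV/amu) = 1.507477 amu
Constituent mass = 73(1.007825) + 94(1.00866) = 168.385265 amu
Atomic mass = 168.385265 − 1.507477 = 166.877788 amu ≈ 166.8778 amu (to 4 decimal places)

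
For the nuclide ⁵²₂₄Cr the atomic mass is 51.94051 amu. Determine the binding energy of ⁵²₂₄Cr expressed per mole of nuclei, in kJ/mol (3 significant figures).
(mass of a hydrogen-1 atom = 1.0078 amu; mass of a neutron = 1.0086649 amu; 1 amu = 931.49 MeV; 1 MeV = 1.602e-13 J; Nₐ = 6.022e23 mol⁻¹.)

Total constituent mass: 24 × 1.0078 + 28 × 1.0086649 = 52.4298172 amu
Δm = 52.4298172 − 51.94051 = 0.4893072 amu
Binding energy = Δm·c² = 0.4893072 × 931.49 MeV/amu = 455.785 MeV
Per nucleus in joules: 455.785 MeV × 1.602e-13 J/MeV = 7.3017e-11 J
Per mole: 7.3017e-11 J × 6.022e23 mol⁻¹ = 4.3971e+13 J/mol

4.40e+10 kJ/mol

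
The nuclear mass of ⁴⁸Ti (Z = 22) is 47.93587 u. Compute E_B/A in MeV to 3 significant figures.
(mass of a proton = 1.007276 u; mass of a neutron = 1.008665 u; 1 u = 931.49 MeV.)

With 22 protons and 26 neutrons (A = 48):
Σm = 22·m_p + 26·m_n = 22.160072 + 26.225290 = 48.385362 u
Mass defect Δm = 48.385362 − 47.93587 = 0.449492 u
Converting to energy: 0.449492 u × 931.49 MeV/u = 418.697 MeV
Dividing by A = 48 gives 8.723 MeV per nucleon.

8.72 MeV/nucleon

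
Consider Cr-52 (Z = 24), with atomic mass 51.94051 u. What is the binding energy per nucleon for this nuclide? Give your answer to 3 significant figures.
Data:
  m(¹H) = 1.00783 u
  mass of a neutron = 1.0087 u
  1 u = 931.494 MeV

Total constituent mass: 24 × 1.00783 + 28 × 1.0087 = 52.43152 u
Mass defect Δm = 52.43152 − 51.94051 = 0.49101 u
Converting to energy: 0.49101 u × 931.494 MeV/u = 457.373 MeV
Dividing by A = 52 gives 8.796 MeV per nucleon.

8.80 MeV/nucleon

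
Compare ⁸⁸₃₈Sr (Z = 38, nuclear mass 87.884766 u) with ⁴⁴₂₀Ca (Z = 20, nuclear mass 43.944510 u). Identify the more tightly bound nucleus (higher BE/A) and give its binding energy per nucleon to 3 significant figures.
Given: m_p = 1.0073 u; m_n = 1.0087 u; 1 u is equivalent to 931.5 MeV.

⁸⁸₃₈Sr; 8.76 MeV/nucleon

⁸⁸₃₈Sr: Σm = 38(1.0073) + 50(1.0087) = 88.7124 u; Δm = 0.827634 u; E_B = 770.94 MeV; E_B/A = 8.761 MeV
⁴⁴₂₀Ca: Σm = 20(1.0073) + 24(1.0087) = 44.3548 u; Δm = 0.410290 u; E_B = 382.19 MeV; E_B/A = 8.686 MeV
⁸⁸₃₈Sr has the higher binding energy per nucleon, so it is the more tightly bound nucleus.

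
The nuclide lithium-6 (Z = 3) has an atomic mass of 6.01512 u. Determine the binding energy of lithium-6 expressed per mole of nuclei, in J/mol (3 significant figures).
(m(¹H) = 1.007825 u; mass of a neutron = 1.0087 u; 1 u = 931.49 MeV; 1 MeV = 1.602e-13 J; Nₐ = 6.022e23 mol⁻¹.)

3.10e+12 J/mol

The nucleus contains 3 protons and 6 − 3 = 3 neutrons.
Mass of separated nucleons = 3(1.007825) + 3(1.0087) = 3.023475 + 3.0261 = 6.049575 u
Mass defect Δm = 6.049575 − 6.01512 = 0.034455 u
Converting to energy: 0.034455 u × 931.49 MeV/u = 32.0945 MeV
Per nucleus in joules: 32.0945 MeV × 1.602e-13 J/MeV = 5.1415e-12 J
Per mole: 5.1415e-12 J × 6.022e23 mol⁻¹ = 3.0962e+12 J/mol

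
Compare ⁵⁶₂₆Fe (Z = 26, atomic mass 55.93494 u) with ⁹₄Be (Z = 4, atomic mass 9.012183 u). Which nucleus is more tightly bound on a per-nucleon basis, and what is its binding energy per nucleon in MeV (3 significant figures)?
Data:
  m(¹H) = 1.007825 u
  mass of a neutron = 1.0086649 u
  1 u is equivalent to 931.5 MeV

⁵⁶₂₆Fe; 8.79 MeV/nucleon

⁵⁶₂₆Fe: Σm = 26(1.007825) + 30(1.0086649) = 56.4633970 u; Δm = 0.5284570 u; E_B = 492.26 MeV; E_B/A = 8.790 MeV
⁹₄Be: Σm = 4(1.007825) + 5(1.0086649) = 9.0746245 u; Δm = 0.0624415 u; E_B = 58.164 MeV; E_B/A = 6.463 MeV
⁵⁶₂₆Fe has the higher binding energy per nucleon, so it is the more tightly bound nucleus.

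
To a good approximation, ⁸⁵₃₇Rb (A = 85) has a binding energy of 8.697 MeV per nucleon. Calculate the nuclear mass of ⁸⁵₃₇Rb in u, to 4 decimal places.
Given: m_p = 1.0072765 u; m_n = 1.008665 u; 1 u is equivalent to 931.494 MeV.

84.8915 u

Total binding energy = 85 × 8.697 = 739.245 MeV
Mass defect = 739.245 MeV / (931.494 MeV/u) = 0.793612 u
Constituent mass = 37(1.0072765) + 48(1.008665) = 85.6851505 u
Nuclear mass = 85.6851505 − 0.793612 = 84.8915385 u ≈ 84.8915 u (to 4 decimal places)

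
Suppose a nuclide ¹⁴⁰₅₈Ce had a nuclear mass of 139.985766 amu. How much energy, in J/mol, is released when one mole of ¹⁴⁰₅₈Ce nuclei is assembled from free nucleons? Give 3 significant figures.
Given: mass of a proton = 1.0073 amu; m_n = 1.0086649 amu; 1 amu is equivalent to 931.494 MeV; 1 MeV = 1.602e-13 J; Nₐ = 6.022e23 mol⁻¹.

Σm = 58·m_p + 82·m_n = 58.4234 + 82.7105218 = 141.1339218 amu
Δm = 141.1339218 − 139.985766 = 1.1481558 amu
E_B = 1.1481558 × 931.494 = 1069.50 MeV
Per nucleus in joules: 1069.50 MeV × 1.602e-13 J/MeV = 1.7133e-10 J
Per mole: 1.7133e-10 J × 6.022e23 mol⁻¹ = 1.0317e+14 J/mol

1.03e+14 J/mol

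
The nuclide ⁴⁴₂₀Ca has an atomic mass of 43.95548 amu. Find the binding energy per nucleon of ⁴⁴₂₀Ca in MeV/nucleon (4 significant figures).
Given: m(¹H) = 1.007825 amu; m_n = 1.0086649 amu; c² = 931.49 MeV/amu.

8.658 MeV/nucleon

With 20 protons and 24 neutrons (A = 44):
Σm = 20·m(¹H) + 24·m_n = 20.156500 + 24.2079576 = 44.3644576 amu
Mass defect Δm = 44.3644576 − 43.95548 = 0.4089776 amu
Binding energy = Δm·c² = 0.4089776 × 931.49 MeV/amu = 380.959 MeV
Dividing by A = 44 gives 8.658 MeV per nucleon.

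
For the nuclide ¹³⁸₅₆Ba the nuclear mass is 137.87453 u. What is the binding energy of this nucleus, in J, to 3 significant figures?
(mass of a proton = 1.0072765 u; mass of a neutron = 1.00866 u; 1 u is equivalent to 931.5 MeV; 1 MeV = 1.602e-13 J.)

1.85e-10 J

Σm = 56·m_p + 82·m_n = 56.4074840 + 82.71012 = 139.1176040 u
Δm = 139.1176040 − 137.87453 = 1.2430740 u
Binding energy = Δm·c² = 1.2430740 × 931.5 MeV/u = 1157.92 MeV
In joules: 1157.92 MeV × 1.602e-13 J/MeV = 1.85499e-10 J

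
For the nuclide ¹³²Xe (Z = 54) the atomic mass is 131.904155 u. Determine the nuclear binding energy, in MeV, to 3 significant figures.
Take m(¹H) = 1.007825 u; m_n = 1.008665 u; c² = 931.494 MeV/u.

Σm = 54·m(¹H) + 78·m_n = 54.422550 + 78.675870 = 133.098420 u
The mass defect is 133.098420 − 131.904155 = 1.194265 u.
Converting to energy: 1.194265 u × 931.494 MeV/u = 1112.45 MeV

1110 MeV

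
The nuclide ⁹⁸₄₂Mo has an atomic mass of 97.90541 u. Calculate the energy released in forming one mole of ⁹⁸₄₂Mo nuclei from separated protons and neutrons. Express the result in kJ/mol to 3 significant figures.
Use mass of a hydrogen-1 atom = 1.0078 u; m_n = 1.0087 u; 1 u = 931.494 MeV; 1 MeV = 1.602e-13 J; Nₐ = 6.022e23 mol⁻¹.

With 42 protons and 56 neutrons (A = 98):
Σm = 42·m(¹H) + 56·m_n = 42.3276 + 56.4872 = 98.8148 u
Mass defect Δm = 98.8148 − 97.90541 = 0.90939 u
Converting to energy: 0.90939 u × 931.494 MeV/u = 847.091 MeV
Per nucleus in joules: 847.091 MeV × 1.602e-13 J/MeV = 1.3570e-10 J
Per mole: 1.3570e-10 J × 6.022e23 mol⁻¹ = 8.1719e+13 J/mol

8.17e+10 kJ/mol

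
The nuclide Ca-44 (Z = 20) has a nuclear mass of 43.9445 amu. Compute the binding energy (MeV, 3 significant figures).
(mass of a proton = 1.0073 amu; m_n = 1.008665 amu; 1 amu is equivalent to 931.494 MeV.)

The nucleus contains 20 protons and 44 − 20 = 24 neutrons.
Σm = 20·m_p + 24·m_n = 20.1460 + 24.207960 = 44.353960 amu
Mass defect Δm = 44.353960 − 43.9445 = 0.409460 amu
E_B = 0.409460 × 931.494 = 381.410 MeV

381 MeV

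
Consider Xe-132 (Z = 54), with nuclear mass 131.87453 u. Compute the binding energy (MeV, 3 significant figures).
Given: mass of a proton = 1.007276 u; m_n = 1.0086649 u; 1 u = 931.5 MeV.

With 54 protons and 78 neutrons (A = 132):
Mass of separated nucleons = 54(1.007276) + 78(1.0086649) = 54.392904 + 78.6758622 = 133.0687662 u
Mass defect Δm = 133.0687662 − 131.87453 = 1.1942362 u
E_B = 1.1942362 × 931.5 = 1112.43 MeV

1110 MeV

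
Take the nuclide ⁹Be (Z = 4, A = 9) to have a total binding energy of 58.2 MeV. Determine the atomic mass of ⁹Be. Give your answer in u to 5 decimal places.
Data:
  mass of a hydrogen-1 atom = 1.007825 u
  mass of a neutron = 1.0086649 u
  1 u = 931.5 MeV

Mass defect = 58.2 MeV / (931.5 MeV/u) = 0.0624799 u
Constituent mass = 4(1.007825) + 5(1.0086649) = 9.0746245 u
Atomic mass = 9.0746245 − 0.0624799 = 9.0121446 u ≈ 9.01214 u (to 5 decimal places)

9.01214 u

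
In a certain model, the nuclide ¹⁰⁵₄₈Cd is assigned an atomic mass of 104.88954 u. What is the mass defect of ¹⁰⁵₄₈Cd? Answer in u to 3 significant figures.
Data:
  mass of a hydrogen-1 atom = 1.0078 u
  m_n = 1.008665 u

0.979 u

With 48 protons and 57 neutrons (A = 105):
Total constituent mass: 48 × 1.0078 + 57 × 1.008665 = 105.868305 u
Δm = 105.868305 − 104.88954 = 0.978765 u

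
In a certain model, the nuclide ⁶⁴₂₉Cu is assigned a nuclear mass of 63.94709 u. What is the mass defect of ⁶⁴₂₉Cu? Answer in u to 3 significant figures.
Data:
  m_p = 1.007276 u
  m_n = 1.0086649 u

The nucleus contains 29 protons and 64 − 29 = 35 neutrons.
Mass of separated nucleons = 29(1.007276) + 35(1.0086649) = 29.211004 + 35.3032715 = 64.5142755 u
Δm = 64.5142755 − 63.94709 = 0.5671855 u

0.567 u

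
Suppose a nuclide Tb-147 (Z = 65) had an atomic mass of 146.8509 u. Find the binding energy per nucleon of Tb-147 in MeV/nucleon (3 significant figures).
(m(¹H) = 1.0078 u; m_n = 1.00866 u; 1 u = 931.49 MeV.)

8.66 MeV/nucleon

Z = 65, so N = A − Z = 147 − 65 = 82.
Total constituent mass: 65 × 1.0078 + 82 × 1.00866 = 148.21712 u
Mass defect Δm = 148.21712 − 146.8509 = 1.36622 u
Converting to energy: 1.36622 u × 931.49 MeV/u = 1272.62 MeV
Per nucleon: 1272.62 / 147 = 8.657 MeV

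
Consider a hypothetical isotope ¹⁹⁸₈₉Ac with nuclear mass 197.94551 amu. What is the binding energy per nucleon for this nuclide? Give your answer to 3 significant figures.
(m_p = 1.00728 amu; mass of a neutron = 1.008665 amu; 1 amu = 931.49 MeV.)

7.75 MeV/nucleon

Mass of separated nucleons = 89(1.00728) + 109(1.008665) = 89.64792 + 109.944485 = 199.592405 amu
The mass defect is 199.592405 − 197.94551 = 1.646895 amu.
Binding energy = Δm·c² = 1.646895 × 931.49 MeV/amu = 1534.07 MeV
Dividing by A = 198 gives 7.748 MeV per nucleon.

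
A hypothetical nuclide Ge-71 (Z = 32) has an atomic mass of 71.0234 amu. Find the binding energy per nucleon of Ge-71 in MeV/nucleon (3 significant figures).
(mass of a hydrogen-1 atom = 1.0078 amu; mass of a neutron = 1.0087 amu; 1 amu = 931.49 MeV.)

Total constituent mass: 32 × 1.0078 + 39 × 1.0087 = 71.5889 amu
Mass defect Δm = 71.5889 − 71.0234 = 0.5655 amu
E_B = 0.5655 × 931.49 = 526.758 MeV
Per nucleon: 526.758 / 71 = 7.419 MeV

7.42 MeV/nucleon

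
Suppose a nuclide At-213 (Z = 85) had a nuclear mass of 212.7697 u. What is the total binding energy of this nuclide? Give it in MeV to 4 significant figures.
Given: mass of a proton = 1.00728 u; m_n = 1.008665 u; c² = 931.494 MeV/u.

The nucleus contains 85 protons and 213 − 85 = 128 neutrons.
Mass of separated nucleons = 85(1.00728) + 128(1.008665) = 85.61880 + 129.109120 = 214.727920 u
The mass defect is 214.727920 − 212.7697 = 1.958220 u.
Converting to energy: 1.958220 u × 931.494 MeV/u = 1824.07 MeV

1824 MeV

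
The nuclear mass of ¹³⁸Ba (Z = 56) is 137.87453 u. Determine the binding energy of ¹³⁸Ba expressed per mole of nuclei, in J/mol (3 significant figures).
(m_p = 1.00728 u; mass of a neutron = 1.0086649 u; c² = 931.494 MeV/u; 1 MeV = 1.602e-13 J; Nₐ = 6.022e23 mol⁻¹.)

Mass of separated nucleons = 56(1.00728) + 82(1.0086649) = 56.40768 + 82.7105218 = 139.1182018 u
The mass defect is 139.1182018 − 137.87453 = 1.2436718 u.
E_B = 1.2436718 × 931.494 = 1158.47 MeV
Per nucleus in joules: 1158.47 MeV × 1.602e-13 J/MeV = 1.8559e-10 J
Per mole: 1.8559e-10 J × 6.022e23 mol⁻¹ = 1.1176e+14 J/mol

1.12e+14 J/mol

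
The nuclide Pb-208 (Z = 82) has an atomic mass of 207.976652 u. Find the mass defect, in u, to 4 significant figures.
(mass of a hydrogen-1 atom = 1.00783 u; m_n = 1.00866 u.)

1.757 u

Z = 82, so N = A − Z = 208 − 82 = 126.
Total constituent mass: 82 × 1.00783 + 126 × 1.00866 = 209.73322 u
The mass defect is 209.73322 − 207.976652 = 1.756568 u.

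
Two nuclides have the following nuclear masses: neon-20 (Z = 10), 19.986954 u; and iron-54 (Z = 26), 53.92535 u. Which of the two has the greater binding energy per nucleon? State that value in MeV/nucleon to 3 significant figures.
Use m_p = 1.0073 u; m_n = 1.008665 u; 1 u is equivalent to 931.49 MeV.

neon-20: Σm = 10(1.0073) + 10(1.008665) = 20.159650 u; Δm = 0.172696 u; E_B = 160.86 MeV; E_B/A = 8.043 MeV
iron-54: Σm = 26(1.0073) + 28(1.008665) = 54.432420 u; Δm = 0.507070 u; E_B = 472.33 MeV; E_B/A = 8.747 MeV
iron-54 has the higher binding energy per nucleon, so it is the more tightly bound nucleus.

iron-54; 8.75 MeV/nucleon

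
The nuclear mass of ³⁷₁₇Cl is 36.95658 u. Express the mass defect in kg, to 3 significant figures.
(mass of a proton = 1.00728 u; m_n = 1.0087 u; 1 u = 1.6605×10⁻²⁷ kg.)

5.67e-28 kg

Mass of separated nucleons = 17(1.00728) + 20(1.0087) = 17.12376 + 20.1740 = 37.29776 u
Δm = 37.29776 − 36.95658 = 0.34118 u
In SI units: 0.34118 u × 1.6605×10⁻²⁷ kg/u = 5.6653e-28 kg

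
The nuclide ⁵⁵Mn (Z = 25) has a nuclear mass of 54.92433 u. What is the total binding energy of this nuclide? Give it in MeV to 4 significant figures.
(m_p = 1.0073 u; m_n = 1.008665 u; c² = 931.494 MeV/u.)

482.6 MeV

The nucleus contains 25 protons and 55 − 25 = 30 neutrons.
Mass of separated nucleons = 25(1.0073) + 30(1.008665) = 25.1825 + 30.259950 = 55.442450 u
Δm = 55.442450 − 54.92433 = 0.518120 u
Converting to energy: 0.518120 u × 931.494 MeV/u = 482.626 MeV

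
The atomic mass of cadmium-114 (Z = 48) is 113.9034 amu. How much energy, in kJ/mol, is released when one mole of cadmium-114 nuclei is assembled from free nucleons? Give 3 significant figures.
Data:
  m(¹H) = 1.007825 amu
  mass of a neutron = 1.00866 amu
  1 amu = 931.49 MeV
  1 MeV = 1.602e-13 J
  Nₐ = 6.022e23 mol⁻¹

9.38e+10 kJ/mol

Z = 48, so N = A − Z = 114 − 48 = 66.
Σm = 48·m(¹H) + 66·m_n = 48.375600 + 66.57156 = 114.947160 amu
The mass defect is 114.947160 − 113.9034 = 1.043760 amu.
E_B = 1.043760 × 931.49 = 972.252 MeV
Per nucleus in joules: 972.252 MeV × 1.602e-13 J/MeV = 1.5575e-10 J
Per mole: 1.5575e-10 J × 6.022e23 mol⁻¹ = 9.3793e+13 J/mol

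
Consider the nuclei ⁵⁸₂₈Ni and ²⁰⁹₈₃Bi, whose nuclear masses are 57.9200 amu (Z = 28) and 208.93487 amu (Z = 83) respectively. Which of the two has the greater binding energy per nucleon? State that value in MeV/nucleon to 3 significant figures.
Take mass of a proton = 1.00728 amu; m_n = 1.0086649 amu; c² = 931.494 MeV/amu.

⁵⁸₂₈Ni; 8.73 MeV/nucleon

⁵⁸₂₈Ni: Σm = 28(1.00728) + 30(1.0086649) = 58.4637870 amu; Δm = 0.5437870 amu; E_B = 506.53 MeV; E_B/A = 8.733 MeV
²⁰⁹₈₃Bi: Σm = 83(1.00728) + 126(1.0086649) = 210.6960174 amu; Δm = 1.7611474 amu; E_B = 1640.5 MeV; E_B/A = 7.849 MeV
⁵⁸₂₈Ni has the higher binding energy per nucleon, so it is the more tightly bound nucleus.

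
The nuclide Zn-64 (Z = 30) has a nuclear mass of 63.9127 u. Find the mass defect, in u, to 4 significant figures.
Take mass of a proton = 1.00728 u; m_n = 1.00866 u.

0.6001 u

With 30 protons and 34 neutrons (A = 64):
Mass of separated nucleons = 30(1.00728) + 34(1.00866) = 30.21840 + 34.29444 = 64.51284 u
Mass defect Δm = 64.51284 − 63.9127 = 0.60014 u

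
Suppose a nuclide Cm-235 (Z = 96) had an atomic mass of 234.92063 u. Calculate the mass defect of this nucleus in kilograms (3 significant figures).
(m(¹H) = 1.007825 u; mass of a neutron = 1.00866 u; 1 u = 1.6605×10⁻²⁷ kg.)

3.38e-27 kg

Z = 96, so N = A − Z = 235 − 96 = 139.
Total constituent mass: 96 × 1.007825 + 139 × 1.00866 = 236.954940 u
Mass defect Δm = 236.954940 − 234.92063 = 2.034310 u
In SI units: 2.034310 u × 1.6605×10⁻²⁷ kg/u = 3.3780e-27 kg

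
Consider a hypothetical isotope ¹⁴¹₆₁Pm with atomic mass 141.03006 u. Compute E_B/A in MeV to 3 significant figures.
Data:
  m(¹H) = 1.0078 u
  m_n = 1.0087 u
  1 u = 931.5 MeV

With 61 protons and 80 neutrons (A = 141):
Total constituent mass: 61 × 1.0078 + 80 × 1.0087 = 142.1718 u
Δm = 142.1718 − 141.03006 = 1.14174 u
Binding energy = Δm·c² = 1.14174 × 931.5 MeV/u = 1063.53 MeV
Per nucleon: 1063.53 / 141 = 7.543 MeV

7.54 MeV/nucleon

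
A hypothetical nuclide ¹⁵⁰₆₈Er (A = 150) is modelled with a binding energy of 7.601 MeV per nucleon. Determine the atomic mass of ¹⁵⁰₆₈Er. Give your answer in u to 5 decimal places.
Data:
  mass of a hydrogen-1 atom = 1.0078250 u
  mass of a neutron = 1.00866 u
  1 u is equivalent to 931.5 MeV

Total binding energy = 150 × 7.601 = 1140.150 MeV
Mass defect = 1140.150 MeV / (931.5 MeV/u) = 1.2239936 u
Constituent mass = 68(1.0078250) + 82(1.00866) = 151.2422200 u
Atomic mass = 151.2422200 − 1.2239936 = 150.0182264 u ≈ 150.01823 u (to 5 decimal places)

150.01823 u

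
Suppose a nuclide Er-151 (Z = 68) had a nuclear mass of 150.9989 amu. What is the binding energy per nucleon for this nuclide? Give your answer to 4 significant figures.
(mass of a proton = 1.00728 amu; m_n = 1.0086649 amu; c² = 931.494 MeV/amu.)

7.497 MeV/nucleon

Total constituent mass: 68 × 1.00728 + 83 × 1.0086649 = 152.2142267 amu
Δm = 152.2142267 − 150.9989 = 1.2153267 amu
Converting to energy: 1.2153267 amu × 931.494 MeV/amu = 1132.07 MeV
BE/A = 1132.07 MeV / 151 = 7.497 MeV/nucleon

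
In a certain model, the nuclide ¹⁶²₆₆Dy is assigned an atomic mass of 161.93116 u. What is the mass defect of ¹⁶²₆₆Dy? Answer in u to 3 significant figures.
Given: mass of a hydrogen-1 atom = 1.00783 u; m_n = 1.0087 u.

1.42 u

With 66 protons and 96 neutrons (A = 162):
Total constituent mass: 66 × 1.00783 + 96 × 1.0087 = 163.35198 u
Δm = 163.35198 − 161.93116 = 1.42082 u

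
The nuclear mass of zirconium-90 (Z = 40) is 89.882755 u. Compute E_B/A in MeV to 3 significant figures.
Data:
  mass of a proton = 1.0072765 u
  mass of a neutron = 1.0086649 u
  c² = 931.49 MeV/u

Z = 40, so N = A − Z = 90 − 40 = 50.
Mass of separated nucleons = 40(1.0072765) + 50(1.0086649) = 40.2910600 + 50.4332450 = 90.7243050 u
Δm = 90.7243050 − 89.882755 = 0.8415500 u
Converting to energy: 0.8415500 u × 931.49 MeV/u = 783.895 MeV
BE/A = 783.895 MeV / 90 = 8.710 MeV/nucleon

8.71 MeV/nucleon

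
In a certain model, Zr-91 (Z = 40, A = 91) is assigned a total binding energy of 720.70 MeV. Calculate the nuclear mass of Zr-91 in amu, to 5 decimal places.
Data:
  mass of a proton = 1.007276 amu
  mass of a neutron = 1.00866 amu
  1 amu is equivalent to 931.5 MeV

Mass defect = 720.70 MeV / (931.5 MeV/amu) = 0.7736983 amu
Constituent mass = 40(1.007276) + 51(1.00866) = 91.732700 amu
Nuclear mass = 91.732700 − 0.7736983 = 90.9590017 amu ≈ 90.95900 amu (to 5 decimal places)

90.95900 amu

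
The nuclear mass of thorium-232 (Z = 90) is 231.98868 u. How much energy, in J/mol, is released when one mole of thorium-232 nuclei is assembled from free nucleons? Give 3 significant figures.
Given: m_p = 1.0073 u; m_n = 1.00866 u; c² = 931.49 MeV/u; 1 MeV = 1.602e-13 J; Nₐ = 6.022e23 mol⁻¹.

Total constituent mass: 90 × 1.0073 + 142 × 1.00866 = 233.88672 u
The mass defect is 233.88672 − 231.98868 = 1.89804 u.
E_B = 1.89804 × 931.49 = 1768.01 MeV
Per nucleus in joules: 1768.01 MeV × 1.602e-13 J/MeV = 2.8324e-10 J
Per mole: 2.8324e-10 J × 6.022e23 mol⁻¹ = 1.7057e+14 J/mol

1.71e+14 J/mol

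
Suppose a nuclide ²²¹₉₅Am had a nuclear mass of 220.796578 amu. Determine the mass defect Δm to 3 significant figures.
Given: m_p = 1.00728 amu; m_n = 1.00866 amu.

1.99 amu

Total constituent mass: 95 × 1.00728 + 126 × 1.00866 = 222.78276 amu
Δm = 222.78276 − 220.796578 = 1.986182 amu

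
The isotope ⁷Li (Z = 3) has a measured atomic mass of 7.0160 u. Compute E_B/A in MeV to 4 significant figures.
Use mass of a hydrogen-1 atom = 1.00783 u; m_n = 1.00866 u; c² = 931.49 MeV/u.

5.606 MeV/nucleon

With 3 protons and 4 neutrons (A = 7):
Σm = 3·m(¹H) + 4·m_n = 3.02349 + 4.03464 = 7.05813 u
Mass defect Δm = 7.05813 − 7.0160 = 0.04213 u
E_B = 0.04213 × 931.49 = 39.2437 MeV
Per nucleon: 39.2437 / 7 = 5.606 MeV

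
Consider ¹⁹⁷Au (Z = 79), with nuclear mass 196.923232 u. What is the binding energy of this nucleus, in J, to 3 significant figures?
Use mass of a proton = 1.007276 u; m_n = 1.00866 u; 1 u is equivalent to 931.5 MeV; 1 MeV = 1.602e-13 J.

With 79 protons and 118 neutrons (A = 197):
Total constituent mass: 79 × 1.007276 + 118 × 1.00866 = 198.596684 u
Δm = 198.596684 − 196.923232 = 1.673452 u
Binding energy = Δm·c² = 1.673452 × 931.5 MeV/u = 1558.82 MeV
In joules: 1558.82 MeV × 1.602e-13 J/MeV = 2.4972e-10 J

2.50e-10 J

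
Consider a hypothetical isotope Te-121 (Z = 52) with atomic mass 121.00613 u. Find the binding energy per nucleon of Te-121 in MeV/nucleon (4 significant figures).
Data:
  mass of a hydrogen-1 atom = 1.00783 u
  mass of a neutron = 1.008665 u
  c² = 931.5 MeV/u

Total constituent mass: 52 × 1.00783 + 69 × 1.008665 = 122.005045 u
Mass defect Δm = 122.005045 − 121.00613 = 0.998915 u
Converting to energy: 0.998915 u × 931.5 MeV/u = 930.489 MeV
BE/A = 930.489 MeV / 121 = 7.690 MeV/nucleon

7.690 MeV/nucleon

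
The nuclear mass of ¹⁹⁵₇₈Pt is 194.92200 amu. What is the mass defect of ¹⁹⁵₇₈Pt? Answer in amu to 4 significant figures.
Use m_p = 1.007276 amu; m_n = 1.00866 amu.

Total constituent mass: 78 × 1.007276 + 117 × 1.00866 = 196.580748 amu
Mass defect Δm = 196.580748 − 194.92200 = 1.658748 amu

1.659 amu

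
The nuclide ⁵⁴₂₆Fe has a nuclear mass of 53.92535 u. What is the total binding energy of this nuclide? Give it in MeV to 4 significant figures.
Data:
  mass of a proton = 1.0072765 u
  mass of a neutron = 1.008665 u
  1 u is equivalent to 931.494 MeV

471.8 MeV

Z = 26, so N = A − Z = 54 − 26 = 28.
Mass of separated nucleons = 26(1.0072765) + 28(1.008665) = 26.1891890 + 28.242620 = 54.4318090 u
Δm = 54.4318090 − 53.92535 = 0.5064590 u
Converting to energy: 0.5064590 u × 931.494 MeV/u = 471.764 MeV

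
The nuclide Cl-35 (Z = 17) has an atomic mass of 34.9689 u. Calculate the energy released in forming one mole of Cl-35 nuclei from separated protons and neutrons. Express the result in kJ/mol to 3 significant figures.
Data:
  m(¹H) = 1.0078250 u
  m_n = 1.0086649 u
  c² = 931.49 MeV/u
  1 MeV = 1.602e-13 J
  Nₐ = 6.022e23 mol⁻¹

Σm = 17·m(¹H) + 18·m_n = 17.1330250 + 18.1559682 = 35.2889932 u
Mass defect Δm = 35.2889932 − 34.9689 = 0.3200932 u
E_B = 0.3200932 × 931.49 = 298.164 MeV
Per nucleus in joules: 298.164 MeV × 1.602e-13 J/MeV = 4.7766e-11 J
Per mole: 4.7766e-11 J × 6.022e23 mol⁻¹ = 2.8765e+13 J/mol

2.88e+10 kJ/mol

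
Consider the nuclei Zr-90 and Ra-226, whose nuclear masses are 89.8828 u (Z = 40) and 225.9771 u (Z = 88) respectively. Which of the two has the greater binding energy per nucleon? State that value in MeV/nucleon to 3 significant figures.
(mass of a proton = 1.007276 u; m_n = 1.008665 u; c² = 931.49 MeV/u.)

Zr-90: Σm = 40(1.007276) + 50(1.008665) = 90.724290 u; Δm = 0.841490 u; E_B = 783.84 MeV; E_B/A = 8.709 MeV
Ra-226: Σm = 88(1.007276) + 138(1.008665) = 227.836058 u; Δm = 1.858958 u; E_B = 1731.6 MeV; E_B/A = 7.662 MeV
Zr-90 has the higher binding energy per nucleon, so it is the more tightly bound nucleus.

Zr-90; 8.71 MeV/nucleon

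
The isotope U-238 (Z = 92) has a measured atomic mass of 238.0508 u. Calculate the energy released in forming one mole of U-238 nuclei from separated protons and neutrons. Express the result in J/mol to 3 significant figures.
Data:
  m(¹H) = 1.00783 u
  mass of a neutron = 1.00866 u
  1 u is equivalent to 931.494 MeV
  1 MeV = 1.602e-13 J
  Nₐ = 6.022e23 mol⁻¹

Z = 92, so N = A − Z = 238 − 92 = 146.
Σm = 92·m(¹H) + 146·m_n = 92.72036 + 147.26436 = 239.98472 u
The mass defect is 239.98472 − 238.0508 = 1.93392 u.
Converting to energy: 1.93392 u × 931.494 MeV/u = 1801.43 MeV
Per nucleus in joules: 1801.43 MeV × 1.602e-13 J/MeV = 2.8859e-10 J
Per mole: 2.8859e-10 J × 6.022e23 mol⁻¹ = 1.7379e+14 J/mol

1.74e+14 J/mol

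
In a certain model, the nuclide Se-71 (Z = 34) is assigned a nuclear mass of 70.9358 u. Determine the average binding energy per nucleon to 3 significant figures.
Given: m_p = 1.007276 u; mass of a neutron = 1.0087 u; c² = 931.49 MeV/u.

The nucleus contains 34 protons and 71 − 34 = 37 neutrons.
Σm = 34·m_p + 37·m_n = 34.247384 + 37.3219 = 71.569284 u
Mass defect Δm = 71.569284 − 70.9358 = 0.633484 u
Converting to energy: 0.633484 u × 931.49 MeV/u = 590.084 MeV
Per nucleon: 590.084 / 71 = 8.311 MeV

8.31 MeV/nucleon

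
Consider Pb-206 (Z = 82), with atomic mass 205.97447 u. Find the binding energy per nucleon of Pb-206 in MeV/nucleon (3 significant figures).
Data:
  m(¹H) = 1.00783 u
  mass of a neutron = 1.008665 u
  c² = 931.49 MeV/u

7.88 MeV/nucleon

With 82 protons and 124 neutrons (A = 206):
Mass of separated nucleons = 82(1.00783) + 124(1.008665) = 82.64206 + 125.074460 = 207.716520 u
Δm = 207.716520 − 205.97447 = 1.742050 u
Binding energy = Δm·c² = 1.742050 × 931.49 MeV/u = 1622.70 MeV
Dividing by A = 206 gives 7.877 MeV per nucleon.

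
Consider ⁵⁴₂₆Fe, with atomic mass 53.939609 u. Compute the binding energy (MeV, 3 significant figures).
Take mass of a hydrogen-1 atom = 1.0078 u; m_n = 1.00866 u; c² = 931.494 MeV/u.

Mass of separated nucleons = 26(1.0078) + 28(1.00866) = 26.2028 + 28.24248 = 54.44528 u
The mass defect is 54.44528 − 53.939609 = 0.505671 u.
Binding energy = Δm·c² = 0.505671 × 931.494 MeV/u = 471.030 MeV

471 MeV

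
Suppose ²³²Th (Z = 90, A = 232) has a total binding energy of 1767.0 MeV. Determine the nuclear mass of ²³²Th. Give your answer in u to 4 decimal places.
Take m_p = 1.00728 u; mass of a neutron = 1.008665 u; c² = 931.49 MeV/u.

Mass defect = 1767.0 MeV / (931.49 MeV/u) = 1.896961 u
Constituent mass = 90(1.00728) + 142(1.008665) = 233.885630 u
Nuclear mass = 233.885630 − 1.896961 = 231.988669 u ≈ 231.9887 u (to 4 decimal places)

231.9887 u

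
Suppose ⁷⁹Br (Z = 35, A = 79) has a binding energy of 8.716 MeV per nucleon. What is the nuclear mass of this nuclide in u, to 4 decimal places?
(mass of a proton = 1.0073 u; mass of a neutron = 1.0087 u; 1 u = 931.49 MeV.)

Total binding energy = 79 × 8.716 = 688.564 MeV
Mass defect = 688.564 MeV / (931.49 MeV/u) = 0.739207 u
Constituent mass = 35(1.0073) + 44(1.0087) = 79.6383 u
Nuclear mass = 79.6383 − 0.739207 = 78.899093 u ≈ 78.8991 u (to 4 decimal places)

78.8991 u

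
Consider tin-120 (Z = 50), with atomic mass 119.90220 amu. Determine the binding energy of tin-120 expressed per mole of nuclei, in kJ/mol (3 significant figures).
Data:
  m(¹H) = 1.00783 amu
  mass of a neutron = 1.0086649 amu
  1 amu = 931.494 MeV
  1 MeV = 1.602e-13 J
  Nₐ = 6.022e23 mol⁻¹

Total constituent mass: 50 × 1.00783 + 70 × 1.0086649 = 120.9980430 amu
Mass defect Δm = 120.9980430 − 119.90220 = 1.0958430 amu
Binding energy = Δm·c² = 1.0958430 × 931.494 MeV/amu = 1020.77 MeV
Per nucleus in joules: 1020.77 MeV × 1.602e-13 J/MeV = 1.6353e-10 J
Per mole: 1.6353e-10 J × 6.022e23 mol⁻¹ = 9.8478e+13 J/mol

9.85e+10 kJ/mol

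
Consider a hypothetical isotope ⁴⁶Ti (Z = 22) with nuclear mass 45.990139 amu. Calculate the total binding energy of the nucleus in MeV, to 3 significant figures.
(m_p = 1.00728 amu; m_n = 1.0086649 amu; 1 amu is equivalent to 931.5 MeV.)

With 22 protons and 24 neutrons (A = 46):
Total constituent mass: 22 × 1.00728 + 24 × 1.0086649 = 46.3681176 amu
Δm = 46.3681176 − 45.990139 = 0.3779786 amu
Binding energy = Δm·c² = 0.3779786 × 931.5 MeV/amu = 352.087 MeV

352 MeV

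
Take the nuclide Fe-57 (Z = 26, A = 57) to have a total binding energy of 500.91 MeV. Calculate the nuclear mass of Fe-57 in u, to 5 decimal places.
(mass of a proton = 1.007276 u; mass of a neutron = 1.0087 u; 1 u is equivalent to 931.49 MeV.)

Mass defect = 500.91 MeV / (931.49 MeV/u) = 0.5377513 u
Constituent mass = 26(1.007276) + 31(1.0087) = 57.458876 u
Nuclear mass = 57.458876 − 0.5377513 = 56.9211247 u ≈ 56.92112 u (to 5 decimal places)

56.92112 u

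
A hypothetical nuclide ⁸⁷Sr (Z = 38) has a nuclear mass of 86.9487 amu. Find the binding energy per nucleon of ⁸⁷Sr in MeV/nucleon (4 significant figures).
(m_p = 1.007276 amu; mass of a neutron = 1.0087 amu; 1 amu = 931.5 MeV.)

Σm = 38·m_p + 49·m_n = 38.276488 + 49.4263 = 87.702788 amu
Mass defect Δm = 87.702788 − 86.9487 = 0.754088 amu
Converting to energy: 0.754088 amu × 931.5 MeV/amu = 702.433 MeV
Per nucleon: 702.433 / 87 = 8.074 MeV

8.074 MeV/nucleon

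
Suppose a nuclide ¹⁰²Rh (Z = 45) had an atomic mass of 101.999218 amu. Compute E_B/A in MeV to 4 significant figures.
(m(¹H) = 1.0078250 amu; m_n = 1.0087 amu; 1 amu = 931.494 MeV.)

7.752 MeV/nucleon

With 45 protons and 57 neutrons (A = 102):
Total constituent mass: 45 × 1.0078250 + 57 × 1.0087 = 102.8480250 amu
Δm = 102.8480250 − 101.999218 = 0.8488070 amu
Converting to energy: 0.8488070 amu × 931.494 MeV/amu = 790.659 MeV
BE/A = 790.659 MeV / 102 = 7.752 MeV/nucleon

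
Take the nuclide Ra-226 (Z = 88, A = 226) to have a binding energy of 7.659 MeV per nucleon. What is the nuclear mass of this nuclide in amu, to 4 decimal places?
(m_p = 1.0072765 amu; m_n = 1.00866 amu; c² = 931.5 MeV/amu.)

Total binding energy = 226 × 7.659 = 1730.934 MeV
Mass defect = 1730.934 MeV / (931.5 MeV/amu) = 1.858222 amu
Constituent mass = 88(1.0072765) + 138(1.00866) = 227.8354120 amu
Nuclear mass = 227.8354120 − 1.858222 = 225.9771900 amu ≈ 225.9772 amu (to 4 decimal places)

225.9772 amu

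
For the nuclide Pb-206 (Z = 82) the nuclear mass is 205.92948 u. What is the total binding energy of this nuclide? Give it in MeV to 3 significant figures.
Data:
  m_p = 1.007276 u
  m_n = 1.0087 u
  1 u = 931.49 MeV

1630 MeV

The nucleus contains 82 protons and 206 − 82 = 124 neutrons.
Σm = 82·m_p + 124·m_n = 82.596632 + 125.0788 = 207.675432 u
Mass defect Δm = 207.675432 − 205.92948 = 1.745952 u
E_B = 1.745952 × 931.49 = 1626.34 MeV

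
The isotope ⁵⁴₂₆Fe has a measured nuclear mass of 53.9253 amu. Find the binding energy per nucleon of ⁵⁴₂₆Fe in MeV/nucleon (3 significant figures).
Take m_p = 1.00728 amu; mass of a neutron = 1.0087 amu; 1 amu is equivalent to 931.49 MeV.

8.76 MeV/nucleon

Total constituent mass: 26 × 1.00728 + 28 × 1.0087 = 54.43288 amu
Mass defect Δm = 54.43288 − 53.9253 = 0.50758 amu
Binding energy = Δm·c² = 0.50758 × 931.49 MeV/amu = 472.806 MeV
Per nucleon: 472.806 / 54 = 8.756 MeV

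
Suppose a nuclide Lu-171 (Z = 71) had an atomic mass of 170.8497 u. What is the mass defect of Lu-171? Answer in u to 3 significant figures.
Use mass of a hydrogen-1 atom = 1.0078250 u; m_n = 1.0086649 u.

1.57 u

With 71 protons and 100 neutrons (A = 171):
Total constituent mass: 71 × 1.0078250 + 100 × 1.0086649 = 172.4220650 u
The mass defect is 172.4220650 − 170.8497 = 1.5723650 u.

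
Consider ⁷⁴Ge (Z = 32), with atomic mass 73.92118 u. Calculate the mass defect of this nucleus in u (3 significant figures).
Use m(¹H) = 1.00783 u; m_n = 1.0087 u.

Z = 32, so N = A − Z = 74 − 32 = 42.
Σm = 32·m(¹H) + 42·m_n = 32.25056 + 42.3654 = 74.61596 u
The mass defect is 74.61596 − 73.92118 = 0.69478 u.

0.695 u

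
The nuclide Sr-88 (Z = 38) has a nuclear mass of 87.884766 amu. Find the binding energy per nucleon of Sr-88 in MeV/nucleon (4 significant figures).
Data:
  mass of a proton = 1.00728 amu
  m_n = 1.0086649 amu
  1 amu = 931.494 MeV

8.734 MeV/nucleon

The nucleus contains 38 protons and 88 − 38 = 50 neutrons.
Mass of separated nucleons = 38(1.00728) + 50(1.0086649) = 38.27664 + 50.4332450 = 88.7098850 amu
Mass defect Δm = 88.7098850 − 87.884766 = 0.8251190 amu
Converting to energy: 0.8251190 amu × 931.494 MeV/amu = 768.593 MeV
Dividing by A = 88 gives 8.734 MeV per nucleon.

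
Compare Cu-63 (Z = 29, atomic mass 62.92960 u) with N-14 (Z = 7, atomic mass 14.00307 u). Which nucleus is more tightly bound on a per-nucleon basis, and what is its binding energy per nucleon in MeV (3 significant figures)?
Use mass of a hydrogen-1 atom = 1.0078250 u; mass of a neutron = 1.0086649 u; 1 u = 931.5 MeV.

Cu-63; 8.75 MeV/nucleon

Cu-63: Σm = 29(1.0078250) + 34(1.0086649) = 63.5215316 u; Δm = 0.5919316 u; E_B = 551.38 MeV; E_B/A = 8.752 MeV
N-14: Σm = 7(1.0078250) + 7(1.0086649) = 14.1154293 u; Δm = 0.1123593 u; E_B = 104.66 MeV; E_B/A = 7.476 MeV
Cu-63 has the higher binding energy per nucleon, so it is the more tightly bound nucleus.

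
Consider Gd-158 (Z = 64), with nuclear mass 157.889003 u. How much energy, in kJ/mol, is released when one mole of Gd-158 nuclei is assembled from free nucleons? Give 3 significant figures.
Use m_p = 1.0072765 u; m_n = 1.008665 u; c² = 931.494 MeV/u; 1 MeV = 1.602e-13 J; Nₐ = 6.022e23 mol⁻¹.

1.25e+11 kJ/mol

With 64 protons and 94 neutrons (A = 158):
Σm = 64·m_p + 94·m_n = 64.4656960 + 94.814510 = 159.2802060 u
Δm = 159.2802060 − 157.889003 = 1.3912030 u
E_B = 1.3912030 × 931.494 = 1295.90 MeV
Per nucleus in joules: 1295.90 MeV × 1.602e-13 J/MeV = 2.0760e-10 J
Per mole: 2.0760e-10 J × 6.022e23 mol⁻¹ = 1.2502e+14 J/mol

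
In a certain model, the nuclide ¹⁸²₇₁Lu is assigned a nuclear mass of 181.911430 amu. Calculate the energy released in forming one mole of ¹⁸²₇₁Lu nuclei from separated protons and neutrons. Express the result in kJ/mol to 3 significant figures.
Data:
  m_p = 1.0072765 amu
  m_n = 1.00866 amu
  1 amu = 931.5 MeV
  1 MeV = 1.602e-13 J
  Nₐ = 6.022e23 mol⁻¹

1.41e+11 kJ/mol

Σm = 71·m_p + 111·m_n = 71.5166315 + 111.96126 = 183.4778915 amu
The mass defect is 183.4778915 − 181.911430 = 1.5664615 amu.
Converting to energy: 1.5664615 amu × 931.5 MeV/amu = 1459.16 MeV
Per nucleus in joules: 1459.16 MeV × 1.602e-13 J/MeV = 2.3376e-10 J
Per mole: 2.3376e-10 J × 6.022e23 mol⁻¹ = 1.4077e+14 J/mol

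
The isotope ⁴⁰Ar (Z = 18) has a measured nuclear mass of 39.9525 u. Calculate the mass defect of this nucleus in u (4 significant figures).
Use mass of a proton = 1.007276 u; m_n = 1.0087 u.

0.3699 u

With 18 protons and 22 neutrons (A = 40):
Mass of separated nucleons = 18(1.007276) + 22(1.0087) = 18.130968 + 22.1914 = 40.322368 u
Mass defect Δm = 40.322368 − 39.9525 = 0.369868 u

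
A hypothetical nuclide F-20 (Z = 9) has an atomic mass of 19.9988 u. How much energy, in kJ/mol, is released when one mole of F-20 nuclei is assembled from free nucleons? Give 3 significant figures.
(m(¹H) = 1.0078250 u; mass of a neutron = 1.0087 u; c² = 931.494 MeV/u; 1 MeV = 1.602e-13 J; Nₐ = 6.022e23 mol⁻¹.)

1.50e+10 kJ/mol

With 9 protons and 11 neutrons (A = 20):
Total constituent mass: 9 × 1.0078250 + 11 × 1.0087 = 20.1661250 u
Mass defect Δm = 20.1661250 − 19.9988 = 0.1673250 u
Binding energy = Δm·c² = 0.1673250 × 931.494 MeV/u = 155.862 MeV
Per nucleus in joules: 155.862 MeV × 1.602e-13 J/MeV = 2.4969e-11 J
Per mole: 2.4969e-11 J × 6.022e23 mol⁻¹ = 1.5036e+13 J/mol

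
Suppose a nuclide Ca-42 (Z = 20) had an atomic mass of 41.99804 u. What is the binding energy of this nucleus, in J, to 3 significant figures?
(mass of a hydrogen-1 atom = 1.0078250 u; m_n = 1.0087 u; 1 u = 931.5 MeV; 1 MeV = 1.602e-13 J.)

5.22e-11 J

Σm = 20·m(¹H) + 22·m_n = 20.1565000 + 22.1914 = 42.3479000 u
Δm = 42.3479000 − 41.99804 = 0.3498600 u
Converting to energy: 0.3498600 u × 931.5 MeV/u = 325.895 MeV
In joules: 325.895 MeV × 1.602e-13 J/MeV = 5.2208e-11 J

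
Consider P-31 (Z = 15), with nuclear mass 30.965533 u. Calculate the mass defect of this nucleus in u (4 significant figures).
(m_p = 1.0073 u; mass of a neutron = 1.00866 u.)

0.2825 u

Mass of separated nucleons = 15(1.0073) + 16(1.00866) = 15.1095 + 16.13856 = 31.24806 u
Mass defect Δm = 31.24806 − 30.965533 = 0.282527 u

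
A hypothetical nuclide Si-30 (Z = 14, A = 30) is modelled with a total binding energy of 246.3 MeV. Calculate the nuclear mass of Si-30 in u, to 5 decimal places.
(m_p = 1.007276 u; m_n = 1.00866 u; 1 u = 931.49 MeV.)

Mass defect = 246.3 MeV / (931.49 MeV/u) = 0.2644151 u
Constituent mass = 14(1.007276) + 16(1.00866) = 30.240424 u
Nuclear mass = 30.240424 − 0.2644151 = 29.9760089 u ≈ 29.97601 u (to 5 decimal places)

29.97601 u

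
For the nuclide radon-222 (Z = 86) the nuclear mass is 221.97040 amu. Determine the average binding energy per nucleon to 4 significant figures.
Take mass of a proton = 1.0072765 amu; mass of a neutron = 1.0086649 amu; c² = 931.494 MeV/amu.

7.694 MeV/nucleon

Σm = 86·m_p + 136·m_n = 86.6257790 + 137.1784264 = 223.8042054 amu
Mass defect Δm = 223.8042054 − 221.97040 = 1.8338054 amu
Binding energy = Δm·c² = 1.8338054 × 931.494 MeV/amu = 1708.1787 MeV
Dividing by A = 222 gives 7.694 MeV per nucleon.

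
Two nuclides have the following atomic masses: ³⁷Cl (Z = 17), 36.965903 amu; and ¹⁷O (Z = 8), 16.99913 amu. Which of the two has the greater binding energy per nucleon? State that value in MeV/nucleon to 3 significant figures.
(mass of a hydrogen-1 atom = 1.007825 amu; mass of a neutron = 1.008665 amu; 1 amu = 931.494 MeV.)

³⁷Cl; 8.57 MeV/nucleon

³⁷Cl: Σm = 17(1.007825) + 20(1.008665) = 37.306325 amu; Δm = 0.340422 amu; E_B = 317.10 MeV; E_B/A = 8.570 MeV
¹⁷O: Σm = 8(1.007825) + 9(1.008665) = 17.140585 amu; Δm = 0.141455 amu; E_B = 131.76 MeV; E_B/A = 7.751 MeV
³⁷Cl has the higher binding energy per nucleon, so it is the more tightly bound nucleus.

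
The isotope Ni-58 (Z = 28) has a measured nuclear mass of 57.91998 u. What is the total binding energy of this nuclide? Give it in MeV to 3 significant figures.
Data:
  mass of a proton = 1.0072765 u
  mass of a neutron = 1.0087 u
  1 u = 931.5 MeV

Z = 28, so N = A − Z = 58 − 28 = 30.
Total constituent mass: 28 × 1.0072765 + 30 × 1.0087 = 58.4647420 u
Mass defect Δm = 58.4647420 − 57.91998 = 0.5447620 u
Binding energy = Δm·c² = 0.5447620 × 931.5 MeV/u = 507.446 MeV

507 MeV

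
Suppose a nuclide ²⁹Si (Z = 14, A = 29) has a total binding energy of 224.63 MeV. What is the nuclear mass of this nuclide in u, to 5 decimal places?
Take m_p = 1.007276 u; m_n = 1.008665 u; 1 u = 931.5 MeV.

Mass defect = 224.63 MeV / (931.5 MeV/u) = 0.2411487 u
Constituent mass = 14(1.007276) + 15(1.008665) = 29.231839 u
Nuclear mass = 29.231839 − 0.2411487 = 28.9906903 u ≈ 28.99069 u (to 5 decimal places)

28.99069 u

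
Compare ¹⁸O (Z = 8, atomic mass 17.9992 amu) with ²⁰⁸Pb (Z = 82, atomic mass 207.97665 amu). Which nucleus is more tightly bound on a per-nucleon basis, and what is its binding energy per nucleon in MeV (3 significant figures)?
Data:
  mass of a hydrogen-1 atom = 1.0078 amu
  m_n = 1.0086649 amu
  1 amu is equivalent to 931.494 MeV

²⁰⁸Pb; 7.86 MeV/nucleon

¹⁸O: Σm = 8(1.0078) + 10(1.0086649) = 18.1490490 amu; Δm = 0.1498490 amu; E_B = 139.583 MeV; E_B/A = 7.7546 MeV
²⁰⁸Pb: Σm = 82(1.0078) + 126(1.0086649) = 209.7313774 amu; Δm = 1.7547274 amu; E_B = 1634.5 MeV; E_B/A = 7.858 MeV
²⁰⁸Pb has the higher binding energy per nucleon, so it is the more tightly bound nucleus.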